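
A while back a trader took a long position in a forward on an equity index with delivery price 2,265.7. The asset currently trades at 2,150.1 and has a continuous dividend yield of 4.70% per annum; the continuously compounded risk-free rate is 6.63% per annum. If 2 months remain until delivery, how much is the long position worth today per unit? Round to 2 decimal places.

-107.48

Current fair forward for the remaining 2 months: F = S·e^((r − q)·T), (r − q) = 0.0663 − 0.0470 = 0.0193
F = 2150.1 · e^(0.0193 × 2/12) = 2150.1 × 1.00322185 = 2157.0273
Value of long forward = (F − K)·e^(−rT) = (2157.0273 − 2265.7) · e^(−0.0663·2/12)
= -108.6727 × 0.98901083 = -107.48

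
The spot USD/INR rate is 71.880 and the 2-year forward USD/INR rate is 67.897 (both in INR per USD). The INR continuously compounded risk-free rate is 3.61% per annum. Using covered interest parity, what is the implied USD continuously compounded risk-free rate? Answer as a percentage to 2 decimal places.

6.46%

F = S·e^((r_INR − r_USD)T) ⇒ r_USD = r_INR − ln(F/S)/T
ln(67.897/71.880) = -0.057006; /(2) = -0.028503
r_USD = 0.0361 + 0.028503 = 0.064603
r_USD = 6.46%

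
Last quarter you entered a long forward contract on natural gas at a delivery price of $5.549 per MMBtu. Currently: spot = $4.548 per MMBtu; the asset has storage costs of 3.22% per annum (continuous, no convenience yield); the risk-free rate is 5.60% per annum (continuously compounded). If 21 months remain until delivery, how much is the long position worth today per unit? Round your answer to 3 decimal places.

Current fair forward for the remaining 21 months: F = S·e^((r + u)·T), (r + u) = 0.0560 + 0.0322 = 0.0882
F = 4.548 · e^(0.0882 × 21/12) = 4.548 × 1.166899 = 5.3071
Value of long forward = (F − K)·e^(−rT) = (5.3071 − 5.549) · e^(−0.0560·21/12)
= -0.2419 × 0.906649 = -0.219

-$0.219 per MMBtu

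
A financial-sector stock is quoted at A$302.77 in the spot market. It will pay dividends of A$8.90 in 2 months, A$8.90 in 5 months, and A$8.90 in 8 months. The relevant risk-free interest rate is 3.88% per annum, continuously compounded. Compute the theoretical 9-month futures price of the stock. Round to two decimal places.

A$284.66

PV(dividends) I = 8.90·e^(−0.0388·2/12) + 8.90·e^(−0.0388·5/12) + 8.90·e^(−0.0388·8/12)
I = 8.8426 + 8.7573 + 8.6727 = 26.2726
F = (S − I)·e^(rT) = (302.77 − 26.2726) · e^(0.0388·9/12)
= 276.4974 · e^0.029100 = 276.4974 × 1.029528 = A$284.66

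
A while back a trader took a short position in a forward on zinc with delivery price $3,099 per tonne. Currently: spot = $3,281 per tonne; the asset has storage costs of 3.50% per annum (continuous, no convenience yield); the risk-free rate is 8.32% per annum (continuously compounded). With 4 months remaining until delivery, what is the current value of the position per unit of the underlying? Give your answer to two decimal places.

-$305.27 per tonne

Current fair forward for the remaining 4 months: F = S·e^((r + u)·T), (r + u) = 0.0832 + 0.0350 = 0.1182
F = 3281 · e^(0.1182 × 4/12) = 3281 × 1.04018648 = 3412.8518
Value of long forward = (F − K)·e^(−rT) = (3412.8518 − 3099) · e^(−0.0832·4/12)
= 313.8518 × 0.97264770 = 305.27
Short position value = −(long value) = -$305.27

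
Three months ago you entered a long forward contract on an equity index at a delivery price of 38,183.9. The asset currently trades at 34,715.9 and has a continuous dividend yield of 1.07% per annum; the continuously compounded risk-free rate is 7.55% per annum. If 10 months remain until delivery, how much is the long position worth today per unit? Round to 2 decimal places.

-1447.79

Current fair forward for the remaining 10 months: F = S·e^((r − q)·T), (r − q) = 0.0755 − 0.0107 = 0.0648
F = 34715.9 · e^(0.0648 × 10/12) = 34715.9 × 1.05548460 = 36642.0978
Value of long forward = (F − K)·e^(−rT) = (36642.0978 − 38183.9) · e^(−0.0755·10/12)
= -1541.8022 × 0.93902172 = -1447.79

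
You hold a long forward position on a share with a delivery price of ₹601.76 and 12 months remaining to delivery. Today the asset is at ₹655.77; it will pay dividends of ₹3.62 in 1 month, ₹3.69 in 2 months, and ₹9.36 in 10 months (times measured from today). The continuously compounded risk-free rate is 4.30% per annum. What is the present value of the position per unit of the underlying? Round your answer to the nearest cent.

PV(remaining dividends) I = 3.62·e^(−0.0430·1/12) + 3.69·e^(−0.0430·2/12) + 9.36·e^(−0.0430·10/12) = 16.3012
Current forward F = (S − I)·e^(rT) = (655.77 − 16.3012)·e^(0.0430·12/12) = 639.4688 × 1.043938 = 667.5658
Value (long) = (F − K)·e^(−rT) = (667.5658 − 601.76) × 0.957911 = 63.0361
Value = ₹63.04

₹63.04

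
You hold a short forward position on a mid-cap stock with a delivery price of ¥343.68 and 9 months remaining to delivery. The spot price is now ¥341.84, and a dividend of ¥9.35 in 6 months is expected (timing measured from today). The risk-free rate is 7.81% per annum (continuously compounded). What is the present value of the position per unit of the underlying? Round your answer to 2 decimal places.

PV(remaining dividends) I = 9.35·e^(−0.0781·6/12) = 8.9919
Current forward F = (S − I)·e^(rT) = (341.84 − 8.9919)·e^(0.0781·9/12) = 332.8481 × 1.060325 = 352.9272
Value (long) = (F − K)·e^(−rT) = (352.9272 − 343.68) × 0.943108 = 8.7211
Short position value = −(long value) = -¥8.72

-¥8.72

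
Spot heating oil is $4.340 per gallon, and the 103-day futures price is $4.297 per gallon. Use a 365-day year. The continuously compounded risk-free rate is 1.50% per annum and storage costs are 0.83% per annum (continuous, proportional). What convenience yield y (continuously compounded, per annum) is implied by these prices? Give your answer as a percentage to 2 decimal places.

F = S·e^((r+u−y)T) ⇒ (r+u−y) = ln(F/S)/T
ln(4.297/4.340) = -0.009957; /T ⇒ -0.035285
y = r + u − ln(F/S)/T = 0.0150 + 0.0083 + 0.035285 = 0.058585
y = 5.86%

5.86%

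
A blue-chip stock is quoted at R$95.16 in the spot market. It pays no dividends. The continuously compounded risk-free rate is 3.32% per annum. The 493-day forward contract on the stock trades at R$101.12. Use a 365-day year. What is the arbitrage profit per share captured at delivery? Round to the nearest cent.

Fair forward: F* = S·e^(carry·T), with carry = r = 0.0332
F* = 95.16 · e^(0.0332 × 493/365) = 95.16 · e^0.044843 = 95.16 × 1.045864 = R$99.5244
Market R$101.12 > fair R$99.5244: forward overpriced → cash-and-carry (buy spot, short the forward).
At maturity, profit = |F_mkt − F*| = |101.12 − 99.5244| = R$1.60 per share

R$1.60 per share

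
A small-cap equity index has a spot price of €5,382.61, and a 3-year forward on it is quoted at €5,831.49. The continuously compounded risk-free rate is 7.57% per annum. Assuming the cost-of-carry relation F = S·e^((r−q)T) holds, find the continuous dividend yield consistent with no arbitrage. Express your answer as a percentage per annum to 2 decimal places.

From F = S·e^((r−q)T): (r − q) = ln(F/S)/T
ln(5831.49/5382.61) = ln(1.083394) = 0.080099
(r − q) = 0.080099 / (3) = 0.026700
q = r − ln(F/S)/T = 0.0757 − 0.026700 = 0.049000
q = 4.90%

4.90%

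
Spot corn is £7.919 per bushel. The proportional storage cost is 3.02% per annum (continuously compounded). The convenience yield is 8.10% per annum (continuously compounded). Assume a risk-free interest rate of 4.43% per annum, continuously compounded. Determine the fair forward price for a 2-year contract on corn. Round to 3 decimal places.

Net carry = r + u − y = 0.0443 + 0.0302 − 0.0810 = -0.0065
F = S·e^((r+u−y)T) = 7.919 · e^(-0.0065 × 2) = 7.919 · e^-0.013000
= 7.919 × 0.987084 = £7.817 per bushel

£7.817 per bushel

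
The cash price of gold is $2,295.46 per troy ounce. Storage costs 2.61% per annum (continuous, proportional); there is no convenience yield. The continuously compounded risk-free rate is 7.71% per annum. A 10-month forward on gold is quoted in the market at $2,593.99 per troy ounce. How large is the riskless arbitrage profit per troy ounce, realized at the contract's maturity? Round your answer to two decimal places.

Fair forward: F* = S·e^(carry·T), with carry = (r + u) = 0.0771 + 0.0261 = 0.1032
F* = 2295.46 · e^(0.1032 × 10/12) = 2295.46 · e^0.08600000 = 2295.46 × 1.08980633 = $2501.6068
Market $2593.99 > fair $2501.6068: forward overpriced → cash-and-carry (buy spot, short the forward).
At maturity, profit = |F_mkt − F*| = |2593.99 − 2501.6068| = $92.38 per troy ounce

$92.38 per troy ounce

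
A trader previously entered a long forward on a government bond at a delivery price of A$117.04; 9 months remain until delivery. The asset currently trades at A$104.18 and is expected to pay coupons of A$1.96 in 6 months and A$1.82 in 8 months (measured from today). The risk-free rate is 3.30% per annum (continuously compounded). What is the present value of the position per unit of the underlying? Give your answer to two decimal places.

PV(remaining coupons) I = 1.96·e^(−0.0330·6/12) + 1.82·e^(−0.0330·8/12) = 3.7083
Current forward F = (S − I)·e^(rT) = (104.18 − 3.7083)·e^(0.0330·9/12) = 100.4717 × 1.025059 = 102.9894
Value (long) = (F − K)·e^(−rT) = (102.9894 − 117.04) × 0.975554 = -13.7071
Value = -A$13.71

-A$13.71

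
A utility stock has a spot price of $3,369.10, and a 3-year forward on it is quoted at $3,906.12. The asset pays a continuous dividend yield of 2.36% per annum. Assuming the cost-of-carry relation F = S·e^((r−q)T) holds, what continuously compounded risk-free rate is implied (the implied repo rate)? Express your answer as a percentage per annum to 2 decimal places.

From F = S·e^((r−q)T): (r − q) = ln(F/S)/T
ln(3906.12/3369.10) = ln(1.159396) = 0.147899
(r − q) = 0.147899 / (3) = 0.049300
r = ln(F/S)/T + q = 0.049300 + 0.0236 = 0.072900
r = 7.29%

7.29%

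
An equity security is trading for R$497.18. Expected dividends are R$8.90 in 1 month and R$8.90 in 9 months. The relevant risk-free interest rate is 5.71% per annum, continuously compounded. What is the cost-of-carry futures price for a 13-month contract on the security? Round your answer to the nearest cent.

R$510.41

PV(dividends) I = 8.90·e^(−0.0571·1/12) + 8.90·e^(−0.0571·9/12)
I = 8.8578 + 8.5269 = 17.3847
F = (S − I)·e^(rT) = (497.18 − 17.3847) · e^(0.0571·13/12)
= 479.7953 · e^0.061858 = 479.7953 × 1.063811 = R$510.41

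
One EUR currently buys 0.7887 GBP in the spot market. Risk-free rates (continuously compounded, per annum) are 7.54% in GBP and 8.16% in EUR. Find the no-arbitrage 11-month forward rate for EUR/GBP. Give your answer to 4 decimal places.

F = S·e^((r_GBP − r_EUR)T) = 0.7887 · e^((0.0754 − 0.0816) × 11/12)
= 0.7887 · e^-0.005683 = 0.7887 × 0.994333
F = 0.7842 GBP per EUR

0.7842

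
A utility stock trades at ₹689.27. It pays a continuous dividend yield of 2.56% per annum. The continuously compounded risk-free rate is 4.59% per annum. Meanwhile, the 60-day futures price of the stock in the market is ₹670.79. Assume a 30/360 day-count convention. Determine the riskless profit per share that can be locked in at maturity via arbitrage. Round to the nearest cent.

Fair futures: F* = S·e^(carry·T), with carry = (r − q) = 0.0459 − 0.0256 = 0.0203
F* = 689.27 · e^(0.0203 × 60/360) = 689.27 · e^0.003383 = 689.27 × 1.003389 = ₹691.6059
Market ₹670.79 < fair ₹691.6059: forward underpriced → reverse cash-and-carry (short spot, go long the forward).
At maturity, profit = |F_mkt − F*| = |670.79 − 691.6059| = ₹20.82 per share

₹20.82 per share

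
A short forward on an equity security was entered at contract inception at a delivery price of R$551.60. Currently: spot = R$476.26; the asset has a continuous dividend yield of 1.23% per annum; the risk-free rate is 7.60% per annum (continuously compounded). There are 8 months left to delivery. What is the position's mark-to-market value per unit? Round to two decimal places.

Current fair forward for the remaining 8 months: F = S·e^((r − q)·T), (r − q) = 0.0760 − 0.0123 = 0.0637
F = 476.26 · e^(0.0637 × 8/12) = 476.26 × 1.043381 = 496.9206
Value of long forward = (F − K)·e^(−rT) = (496.9206 − 551.60) · e^(−0.0760·8/12)
= -54.6794 × 0.950595 = -51.98
Short position value = −(long value) = R$51.98

R$51.98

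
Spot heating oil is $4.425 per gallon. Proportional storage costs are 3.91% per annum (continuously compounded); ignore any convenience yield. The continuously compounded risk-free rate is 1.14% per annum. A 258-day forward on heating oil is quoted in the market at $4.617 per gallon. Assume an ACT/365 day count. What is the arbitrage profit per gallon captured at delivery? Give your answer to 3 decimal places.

Fair forward: F* = S·e^(carry·T), with carry = (r + u) = 0.0114 + 0.0391 = 0.0505
F* = 4.425 · e^(0.0505 × 258/365) = 4.425 · e^0.035696 = 4.425 × 1.036341 = $4.5858
Market $4.617 > fair $4.5858: forward overpriced → cash-and-carry (buy spot, short the forward).
At maturity, profit = |F_mkt − F*| = |4.617 − 4.5858| = $0.031 per gallon

$0.031 per gallon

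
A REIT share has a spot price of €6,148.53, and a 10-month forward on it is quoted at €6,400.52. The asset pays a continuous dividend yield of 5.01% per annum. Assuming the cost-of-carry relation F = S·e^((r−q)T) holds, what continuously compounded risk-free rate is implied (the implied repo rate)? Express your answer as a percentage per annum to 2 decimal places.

From F = S·e^((r−q)T): (r − q) = ln(F/S)/T
ln(6400.52/6148.53) = ln(1.040984) = 0.040166
(r − q) = 0.040166 / (10/12) = 0.048199
r = ln(F/S)/T + q = 0.048199 + 0.0501 = 0.098299
r = 9.83%

9.83%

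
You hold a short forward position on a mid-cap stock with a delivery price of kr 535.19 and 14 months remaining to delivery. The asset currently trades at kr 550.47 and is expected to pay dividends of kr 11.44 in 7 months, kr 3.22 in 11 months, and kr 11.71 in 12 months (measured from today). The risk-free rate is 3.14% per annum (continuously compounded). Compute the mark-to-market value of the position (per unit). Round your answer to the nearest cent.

-kr 8.82

PV(remaining dividends) I = 11.44·e^(−0.0314·7/12) + 3.22·e^(−0.0314·11/12) + 11.71·e^(−0.0314·12/12) = 25.7090
Current forward F = (S − I)·e^(rT) = (550.47 − 25.7090)·e^(0.0314·14/12) = 524.7610 × 1.037313 = 544.3414
Value (long) = (F − K)·e^(−rT) = (544.3414 − 535.19) × 0.964030 = 8.8222
Short position value = −(long value) = -kr 8.82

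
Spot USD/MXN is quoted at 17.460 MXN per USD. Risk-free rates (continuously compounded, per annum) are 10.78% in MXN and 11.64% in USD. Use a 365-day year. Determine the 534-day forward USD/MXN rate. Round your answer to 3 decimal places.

17.242

F = S·e^((r_MXN − r_USD)T) = 17.460 · e^((0.1078 − 0.1164) × 534/365)
= 17.460 · e^-0.012582 = 17.460 × 0.987497
F = 17.242 MXN per USD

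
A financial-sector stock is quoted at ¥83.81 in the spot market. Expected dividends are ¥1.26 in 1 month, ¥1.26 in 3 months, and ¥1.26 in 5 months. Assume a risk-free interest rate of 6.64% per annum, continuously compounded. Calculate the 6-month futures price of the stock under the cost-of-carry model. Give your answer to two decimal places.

PV(dividends) I = 1.26·e^(−0.0664·1/12) + 1.26·e^(−0.0664·3/12) + 1.26·e^(−0.0664·5/12)
I = 1.2530 + 1.2393 + 1.2256 = 3.7179
F = (S − I)·e^(rT) = (83.81 − 3.7179) · e^(0.0664·6/12)
= 80.0921 · e^0.033200 = 80.0921 × 1.033757 = ¥82.80

¥82.80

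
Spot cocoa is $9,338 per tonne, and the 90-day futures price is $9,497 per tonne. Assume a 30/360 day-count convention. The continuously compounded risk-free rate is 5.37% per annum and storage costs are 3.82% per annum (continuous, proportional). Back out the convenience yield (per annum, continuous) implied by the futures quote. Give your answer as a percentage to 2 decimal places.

F = S·e^((r+u−y)T) ⇒ (r+u−y) = ln(F/S)/T
ln(9497/9338) = 0.016884; /T ⇒ 0.067536
y = r + u − ln(F/S)/T = 0.0537 + 0.0382 − 0.067536 = 0.024364
y = 2.44%

2.44%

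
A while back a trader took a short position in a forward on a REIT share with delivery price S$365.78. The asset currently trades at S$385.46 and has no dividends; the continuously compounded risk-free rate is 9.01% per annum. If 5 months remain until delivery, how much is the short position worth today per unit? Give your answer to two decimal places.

Current fair forward for the remaining 5 months: F = S·e^(r·T), r = 0.0901
F = 385.46 · e^(0.0901 × 5/12) = 385.46 × 1.038255 = 400.2058
Value of long forward = (F − K)·e^(−rT) = (400.2058 − 365.78) · e^(−0.0901·5/12)
= 34.4258 × 0.963154 = 33.16
Short position value = −(long value) = -S$33.16

-S$33.16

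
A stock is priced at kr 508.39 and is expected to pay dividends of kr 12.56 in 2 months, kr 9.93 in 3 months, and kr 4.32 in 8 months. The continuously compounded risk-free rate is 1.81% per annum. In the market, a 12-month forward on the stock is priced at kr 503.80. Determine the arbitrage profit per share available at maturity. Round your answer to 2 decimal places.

kr 13.29 per share

PV(dividends) I = 12.56·e^(−0.0181·2/12) + 9.93·e^(−0.0181·3/12) + 4.32·e^(−0.0181·8/12) = 26.6755
Fair forward F* = (S − I)·e^(rT) = (508.39 − 26.6755)·e^0.018100 = 481.7145 × 1.018265 = 490.5130
Market kr 503.80 > fair 490.5130: forward overpriced → cash-and-carry (borrow at r, buy the stock and collect the dividends, short the forward).
Profit at T = |F_mkt − F*| = |503.80 − 490.5130| = kr 13.29 per share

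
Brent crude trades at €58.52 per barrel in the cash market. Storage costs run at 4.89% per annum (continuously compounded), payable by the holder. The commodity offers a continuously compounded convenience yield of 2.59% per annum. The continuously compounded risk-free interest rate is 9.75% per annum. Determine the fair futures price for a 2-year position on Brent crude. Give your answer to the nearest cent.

Net carry = r + u − y = 0.0975 + 0.0489 − 0.0259 = 0.1205
F = S·e^((r+u−y)T) = 58.52 · e^(0.1205 × 2) = 58.52 · e^0.241000
= 58.52 × 1.272521 = €74.47 per barrel

€74.47 per barrel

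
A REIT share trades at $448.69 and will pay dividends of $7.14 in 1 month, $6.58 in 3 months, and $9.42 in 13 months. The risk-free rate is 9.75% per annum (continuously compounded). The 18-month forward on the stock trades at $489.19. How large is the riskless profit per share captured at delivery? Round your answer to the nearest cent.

$4.72 per share

PV(dividends) I = 7.14·e^(−0.0975·1/12) + 6.58·e^(−0.0975·3/12) + 9.42·e^(−0.0975·13/12) = 21.9795
Fair forward F* = (S − I)·e^(rT) = (448.69 − 21.9795)·e^0.146250 = 426.7105 × 1.157486 = 493.9114
Market $489.19 < fair 493.9114: forward underpriced → reverse cash-and-carry (short the stock, invest proceeds at r, pay the dividends, go long the forward).
Profit at T = |F_mkt − F*| = |489.19 − 493.9114| = $4.72 per share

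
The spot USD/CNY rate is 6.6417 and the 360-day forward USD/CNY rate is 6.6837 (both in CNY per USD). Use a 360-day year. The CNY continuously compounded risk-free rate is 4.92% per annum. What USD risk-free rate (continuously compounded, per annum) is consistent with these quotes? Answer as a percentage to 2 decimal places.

4.29%

F = S·e^((r_CNY − r_USD)T) ⇒ r_USD = r_CNY − ln(F/S)/T
ln(6.6837/6.6417) = 0.006304; /(360/360) = 0.006304
r_USD = 0.0492 − 0.006304 = 0.042896
r_USD = 4.29%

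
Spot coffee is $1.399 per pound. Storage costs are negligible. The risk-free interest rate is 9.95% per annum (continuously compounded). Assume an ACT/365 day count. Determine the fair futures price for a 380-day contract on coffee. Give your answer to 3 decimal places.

$1.552 per pound

F = S·e^(rT) = 1.399 · e^(0.0995 × 380/365) = 1.399 · e^0.103589
= 1.399 × 1.109145 = $1.552 per pound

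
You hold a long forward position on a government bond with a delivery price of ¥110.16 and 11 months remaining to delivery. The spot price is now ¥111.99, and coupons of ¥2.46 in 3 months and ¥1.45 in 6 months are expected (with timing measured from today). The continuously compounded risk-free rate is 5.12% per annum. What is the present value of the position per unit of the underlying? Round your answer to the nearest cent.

PV(remaining coupons) I = 2.46·e^(−0.0512·3/12) + 1.45·e^(−0.0512·6/12) = 3.8421
Current forward F = (S − I)·e^(rT) = (111.99 − 3.8421)·e^(0.0512·11/12) = 108.1479 × 1.048052 = 113.3446
Value (long) = (F − K)·e^(−rT) = (113.3446 − 110.16) × 0.954151 = 3.0386
Value = ¥3.04

¥3.04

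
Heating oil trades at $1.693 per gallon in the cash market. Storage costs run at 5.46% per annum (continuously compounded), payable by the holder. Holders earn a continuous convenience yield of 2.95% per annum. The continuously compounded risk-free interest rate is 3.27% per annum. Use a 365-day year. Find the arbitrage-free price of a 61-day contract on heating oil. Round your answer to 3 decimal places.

Net carry = r + u − y = 0.0327 + 0.0546 − 0.0295 = 0.0578
F = S·e^((r+u−y)T) = 1.693 · e^(0.0578 × 61/365) = 1.693 · e^0.009660
= 1.693 × 1.009707 = $1.709 per gallon

$1.709 per gallon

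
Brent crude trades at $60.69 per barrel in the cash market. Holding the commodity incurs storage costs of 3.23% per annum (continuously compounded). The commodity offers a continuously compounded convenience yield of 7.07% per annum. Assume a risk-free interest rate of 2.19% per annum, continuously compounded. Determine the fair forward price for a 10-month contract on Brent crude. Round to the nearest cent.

$59.86 per barrel

Net carry = r + u − y = 0.0219 + 0.0323 − 0.0707 = -0.0165
F = S·e^((r+u−y)T) = 60.69 · e^(-0.0165 × 10/12) = 60.69 · e^-0.013750
= 60.69 × 0.986344 = $59.86 per barrel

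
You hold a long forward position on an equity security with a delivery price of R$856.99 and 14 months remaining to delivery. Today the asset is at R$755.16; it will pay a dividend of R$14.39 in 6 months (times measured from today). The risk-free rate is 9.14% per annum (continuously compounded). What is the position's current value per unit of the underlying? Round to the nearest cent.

-R$28.90

PV(remaining dividends) I = 14.39·e^(−0.0914·6/12) = 13.7472
Current forward F = (S − I)·e^(rT) = (755.16 − 13.7472)·e^(0.0914·14/12) = 741.4128 × 1.112526 = 824.8410
Value (long) = (F − K)·e^(−rT) = (824.8410 − 856.99) × 0.898855 = -28.8973
Value = -R$28.90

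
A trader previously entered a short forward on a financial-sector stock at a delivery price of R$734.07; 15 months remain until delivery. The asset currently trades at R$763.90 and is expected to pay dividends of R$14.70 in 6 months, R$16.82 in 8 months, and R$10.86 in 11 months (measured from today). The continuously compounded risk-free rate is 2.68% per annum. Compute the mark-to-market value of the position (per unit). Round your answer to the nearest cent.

-R$12.39

PV(remaining dividends) I = 14.70·e^(−0.0268·6/12) + 16.82·e^(−0.0268·8/12) + 10.86·e^(−0.0268·11/12) = 41.6229
Current forward F = (S − I)·e^(rT) = (763.90 − 41.6229)·e^(0.0268·15/12) = 722.2771 × 1.034067 = 746.8829
Value (long) = (F − K)·e^(−rT) = (746.8829 − 734.07) × 0.967055 = 12.3908
Short position value = −(long value) = -R$12.39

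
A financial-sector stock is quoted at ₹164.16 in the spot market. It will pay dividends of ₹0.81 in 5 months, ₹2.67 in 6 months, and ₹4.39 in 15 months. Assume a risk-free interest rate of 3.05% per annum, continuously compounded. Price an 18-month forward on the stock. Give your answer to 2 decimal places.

₹163.83

PV(dividends) I = 0.81·e^(−0.0305·5/12) + 2.67·e^(−0.0305·6/12) + 4.39·e^(−0.0305·15/12)
I = 0.7998 + 2.6296 + 4.2258 = 7.6552
F = (S − I)·e^(rT) = (164.16 − 7.6552) · e^(0.0305·18/12)
= 156.5048 · e^0.045750 = 156.5048 × 1.046813 = ₹163.83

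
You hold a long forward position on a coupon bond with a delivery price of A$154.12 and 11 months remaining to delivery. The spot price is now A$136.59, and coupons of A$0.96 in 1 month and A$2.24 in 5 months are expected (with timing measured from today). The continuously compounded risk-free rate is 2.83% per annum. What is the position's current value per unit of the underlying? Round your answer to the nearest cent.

-A$16.75

PV(remaining coupons) I = 0.96·e^(−0.0283·1/12) + 2.24·e^(−0.0283·5/12) = 3.1715
Current forward F = (S − I)·e^(rT) = (136.59 − 3.1715)·e^(0.0283·11/12) = 133.4185 × 1.026281 = 136.9249
Value (long) = (F − K)·e^(−rT) = (136.9249 − 154.12) × 0.974392 = -16.7548
Value = -A$16.75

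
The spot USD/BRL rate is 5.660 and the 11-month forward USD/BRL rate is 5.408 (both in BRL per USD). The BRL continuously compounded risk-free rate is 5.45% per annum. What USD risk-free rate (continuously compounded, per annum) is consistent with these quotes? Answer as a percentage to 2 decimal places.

10.42%

F = S·e^((r_BRL − r_USD)T) ⇒ r_USD = r_BRL − ln(F/S)/T
ln(5.408/5.660) = -0.045545; /(11/12) = -0.049685
r_USD = 0.0545 + 0.049685 = 0.104185
r_USD = 10.42%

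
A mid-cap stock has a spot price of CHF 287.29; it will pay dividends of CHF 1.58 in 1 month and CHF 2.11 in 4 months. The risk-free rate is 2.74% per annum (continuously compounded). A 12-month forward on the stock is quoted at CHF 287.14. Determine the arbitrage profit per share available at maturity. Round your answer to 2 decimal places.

PV(dividends) I = 1.58·e^(−0.0274·1/12) + 2.11·e^(−0.0274·4/12) = 3.6672
Fair forward F* = (S − I)·e^(rT) = (287.29 − 3.6672)·e^0.027400 = 283.6228 × 1.027779 = 291.5016
Market CHF 287.14 < fair 291.5016: forward underpriced → reverse cash-and-carry (short the stock, invest proceeds at r, pay the dividends, go long the forward).
Profit at T = |F_mkt − F*| = |287.14 − 291.5016| = CHF 4.36 per share

CHF 4.36 per share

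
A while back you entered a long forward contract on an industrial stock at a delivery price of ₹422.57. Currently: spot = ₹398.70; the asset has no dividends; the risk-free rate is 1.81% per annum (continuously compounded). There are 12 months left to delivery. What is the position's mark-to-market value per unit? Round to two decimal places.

Current fair forward for the remaining 12 months: F = S·e^(r·T), r = 0.0181
F = 398.70 · e^(0.0181 × 12/12) = 398.70 × 1.018265 = 405.9823
Value of long forward = (F − K)·e^(−rT) = (405.9823 − 422.57) · e^(−0.0181·12/12)
= -16.5877 × 0.982063 = -16.29

-₹16.29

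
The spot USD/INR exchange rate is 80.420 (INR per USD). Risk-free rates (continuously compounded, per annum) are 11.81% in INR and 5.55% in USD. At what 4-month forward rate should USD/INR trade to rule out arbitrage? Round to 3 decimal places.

82.116

F = S·e^((r_INR − r_USD)T) = 80.420 · e^((0.1181 − 0.0555) × 4/12)
= 80.420 · e^0.020867 = 80.420 × 1.021086
F = 82.116 INR per USD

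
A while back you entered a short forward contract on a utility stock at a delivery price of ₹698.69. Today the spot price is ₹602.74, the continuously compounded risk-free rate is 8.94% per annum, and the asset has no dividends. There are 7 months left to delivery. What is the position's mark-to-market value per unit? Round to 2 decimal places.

₹60.45

Current fair forward for the remaining 7 months: F = S·e^(r·T), r = 0.0894
F = 602.74 · e^(0.0894 × 7/12) = 602.74 × 1.053534 = 635.0071
Value of long forward = (F − K)·e^(−rT) = (635.0071 − 698.69) · e^(−0.0894·7/12)
= -63.6829 × 0.949186 = -60.45
Short position value = −(long value) = ₹60.45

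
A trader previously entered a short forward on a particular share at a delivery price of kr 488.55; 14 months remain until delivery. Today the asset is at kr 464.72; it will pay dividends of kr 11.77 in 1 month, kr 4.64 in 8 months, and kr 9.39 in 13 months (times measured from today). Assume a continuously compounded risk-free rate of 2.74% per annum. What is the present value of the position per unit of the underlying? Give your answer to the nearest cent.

PV(remaining dividends) I = 11.77·e^(−0.0274·1/12) + 4.64·e^(−0.0274·8/12) + 9.39·e^(−0.0274·13/12) = 25.4145
Current forward F = (S − I)·e^(rT) = (464.72 − 25.4145)·e^(0.0274·14/12) = 439.3055 × 1.032483 = 453.5755
Value (long) = (F − K)·e^(−rT) = (453.5755 − 488.55) × 0.968539 = -33.8742
Short position value = −(long value) = kr 33.87

kr 33.87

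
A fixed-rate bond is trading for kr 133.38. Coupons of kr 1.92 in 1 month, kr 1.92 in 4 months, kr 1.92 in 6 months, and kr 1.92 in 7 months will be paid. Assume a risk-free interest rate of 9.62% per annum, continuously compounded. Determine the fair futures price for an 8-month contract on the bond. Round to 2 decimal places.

kr 134.31

PV(coupons) I = 1.92·e^(−0.0962·1/12) + 1.92·e^(−0.0962·4/12) + 1.92·e^(−0.0962·6/12) + 1.92·e^(−0.0962·7/12)
I = 1.9047 + 1.8594 + 1.8298 + 1.8152 = 7.4091
F = (S − I)·e^(rT) = (133.38 − 7.4091) · e^(0.0962·8/12)
= 125.9709 · e^0.064133 = 125.9709 × 1.066234 = kr 134.31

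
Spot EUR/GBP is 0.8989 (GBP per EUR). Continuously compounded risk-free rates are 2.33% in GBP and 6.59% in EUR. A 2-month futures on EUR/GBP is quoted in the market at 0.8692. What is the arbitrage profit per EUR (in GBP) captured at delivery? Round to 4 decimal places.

Fair futures: F* = S·e^(carry·T), with carry = (r_GBP − r_EUR) = 0.0233 − 0.0659 = -0.0426
F* = 0.8989 · e^(-0.0426 × 2/12) = 0.8989 · e^-0.007100 = 0.8989 × 0.992925 = 0.8925
Market 0.8692 < fair 0.8925: forward underpriced → reverse cash-and-carry (short spot, go long the forward).
At maturity, profit = |F_mkt − F*| = |0.8692 − 0.8925| = 0.0233 per EUR (in GBP)

0.0233 per EUR (in GBP)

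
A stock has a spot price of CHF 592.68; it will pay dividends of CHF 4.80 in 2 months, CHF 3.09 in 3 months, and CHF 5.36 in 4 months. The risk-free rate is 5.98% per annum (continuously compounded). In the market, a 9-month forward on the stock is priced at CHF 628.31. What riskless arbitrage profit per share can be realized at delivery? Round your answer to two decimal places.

PV(dividends) I = 4.80·e^(−0.0598·2/12) + 3.09·e^(−0.0598·3/12) + 5.36·e^(−0.0598·4/12) = 13.0508
Fair forward F* = (S − I)·e^(rT) = (592.68 − 13.0508)·e^0.044850 = 579.6292 × 1.045871 = 606.2174
Market CHF 628.31 > fair 606.2174: forward overpriced → cash-and-carry (borrow at r, buy the stock and collect the dividends, short the forward).
Profit at T = |F_mkt − F*| = |628.31 − 606.2174| = CHF 22.09 per share

CHF 22.09 per share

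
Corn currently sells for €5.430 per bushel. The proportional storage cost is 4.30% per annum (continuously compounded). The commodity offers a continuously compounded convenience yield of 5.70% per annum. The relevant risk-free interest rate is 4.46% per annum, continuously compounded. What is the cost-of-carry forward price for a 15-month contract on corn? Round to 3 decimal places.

€5.642 per bushel

Net carry = r + u − y = 0.0446 + 0.0430 − 0.0570 = 0.0306
F = S·e^((r+u−y)T) = 5.430 · e^(0.0306 × 15/12) = 5.430 · e^0.038250
= 5.430 × 1.038991 = €5.642 per bushel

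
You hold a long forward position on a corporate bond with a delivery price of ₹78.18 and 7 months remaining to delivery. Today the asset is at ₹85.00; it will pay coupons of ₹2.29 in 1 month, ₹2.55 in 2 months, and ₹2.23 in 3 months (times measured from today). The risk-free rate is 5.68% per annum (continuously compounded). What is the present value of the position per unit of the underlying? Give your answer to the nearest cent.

PV(remaining coupons) I = 2.29·e^(−0.0568·1/12) + 2.55·e^(−0.0568·2/12) + 2.23·e^(−0.0568·3/12) = 7.0037
Current forward F = (S − I)·e^(rT) = (85.00 − 7.0037)·e^(0.0568·7/12) = 77.9963 × 1.033688 = 80.6238
Value (long) = (F − K)·e^(−rT) = (80.6238 − 78.18) × 0.967410 = 2.3642
Value = ₹2.36

₹2.36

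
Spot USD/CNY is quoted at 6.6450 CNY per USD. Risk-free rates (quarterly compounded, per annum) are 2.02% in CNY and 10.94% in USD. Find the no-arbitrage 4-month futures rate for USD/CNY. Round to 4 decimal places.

6.4534

By covered interest parity, F = S · (1+r_CNY/4)^(4T) / (1+r_USD/4)^(4T)
= 6.6450 × 1.006739 / 1.036632 = 6.6450 × 0.971163
F = 6.4534 CNY per USD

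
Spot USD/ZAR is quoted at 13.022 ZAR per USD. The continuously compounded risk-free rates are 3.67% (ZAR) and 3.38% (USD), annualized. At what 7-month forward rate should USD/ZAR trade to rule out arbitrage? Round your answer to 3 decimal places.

F = S·e^((r_ZAR − r_USD)T) = 13.022 · e^((0.0367 − 0.0338) × 7/12)
= 13.022 · e^0.001692 = 13.022 × 1.001693
F = 13.044 ZAR per USD

13.044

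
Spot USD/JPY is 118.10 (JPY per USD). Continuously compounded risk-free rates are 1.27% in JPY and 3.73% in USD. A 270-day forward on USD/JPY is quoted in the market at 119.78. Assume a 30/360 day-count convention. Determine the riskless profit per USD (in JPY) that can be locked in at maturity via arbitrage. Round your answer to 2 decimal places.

Fair forward: F* = S·e^(carry·T), with carry = (r_JPY − r_USD) = 0.0127 − 0.0373 = -0.0246
F* = 118.10 · e^(-0.0246 × 270/360) = 118.10 · e^-0.018450 = 118.10 × 0.981719 = 115.9410
Market 119.78 > fair 115.9410: forward overpriced → cash-and-carry (buy spot, short the forward).
At maturity, profit = |F_mkt − F*| = |119.78 − 115.9410| = 3.84 per USD (in JPY)

3.84 per USD (in JPY)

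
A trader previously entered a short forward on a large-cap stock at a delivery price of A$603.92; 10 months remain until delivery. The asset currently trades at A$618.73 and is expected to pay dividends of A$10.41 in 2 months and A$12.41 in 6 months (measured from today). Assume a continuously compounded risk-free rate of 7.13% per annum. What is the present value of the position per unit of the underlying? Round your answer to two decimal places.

-A$27.39

PV(remaining dividends) I = 10.41·e^(−0.0713·2/12) + 12.41·e^(−0.0713·6/12) = 22.2624
Current forward F = (S − I)·e^(rT) = (618.73 − 22.2624)·e^(0.0713·10/12) = 596.4676 × 1.061217 = 632.9816
Value (long) = (F − K)·e^(−rT) = (632.9816 − 603.92) × 0.942314 = 27.3852
Short position value = −(long value) = -A$27.39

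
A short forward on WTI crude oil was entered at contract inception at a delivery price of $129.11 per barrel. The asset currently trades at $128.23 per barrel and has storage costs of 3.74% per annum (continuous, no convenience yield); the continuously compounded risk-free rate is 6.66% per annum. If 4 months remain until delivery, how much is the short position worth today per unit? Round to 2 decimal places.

-$3.56 per barrel

Current fair forward for the remaining 4 months: F = S·e^((r + u)·T), (r + u) = 0.0666 + 0.0374 = 0.1040
F = 128.23 · e^(0.1040 × 4/12) = 128.23 × 1.035275 = 132.7533
Value of long forward = (F − K)·e^(−rT) = (132.7533 − 129.11) · e^(−0.0666·4/12)
= 3.6433 × 0.978045 = 3.56
Short position value = −(long value) = -$3.56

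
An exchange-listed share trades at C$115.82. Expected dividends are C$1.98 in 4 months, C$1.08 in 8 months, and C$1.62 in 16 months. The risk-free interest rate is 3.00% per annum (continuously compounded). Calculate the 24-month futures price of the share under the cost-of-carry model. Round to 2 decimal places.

C$118.12

PV(dividends) I = 1.98·e^(−0.0300·4/12) + 1.08·e^(−0.0300·8/12) + 1.62·e^(−0.0300·16/12)
I = 1.9603 + 1.0586 + 1.5565 = 4.5754
F = (S − I)·e^(rT) = (115.82 − 4.5754) · e^(0.0300·24/12)
= 111.2446 · e^0.060000 = 111.2446 × 1.061837 = C$118.12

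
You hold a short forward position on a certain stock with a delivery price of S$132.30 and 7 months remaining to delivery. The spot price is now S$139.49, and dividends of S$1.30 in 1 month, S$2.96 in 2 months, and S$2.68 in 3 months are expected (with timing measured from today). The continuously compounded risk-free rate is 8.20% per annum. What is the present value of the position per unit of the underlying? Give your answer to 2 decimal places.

-S$6.53

PV(remaining dividends) I = 1.30·e^(−0.0820·1/12) + 2.96·e^(−0.0820·2/12) + 2.68·e^(−0.0820·3/12) = 6.8366
Current forward F = (S − I)·e^(rT) = (139.49 − 6.8366)·e^(0.0820·7/12) = 132.6534 × 1.048996 = 139.1529
Value (long) = (F − K)·e^(−rT) = (139.1529 − 132.30) × 0.953293 = 6.5328
Short position value = −(long value) = -S$6.53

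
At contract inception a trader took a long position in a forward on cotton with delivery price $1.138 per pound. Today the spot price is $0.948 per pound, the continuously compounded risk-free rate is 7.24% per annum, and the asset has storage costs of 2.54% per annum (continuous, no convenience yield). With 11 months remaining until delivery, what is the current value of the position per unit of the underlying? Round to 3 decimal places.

Current fair forward for the remaining 11 months: F = S·e^((r + u)·T), (r + u) = 0.0724 + 0.0254 = 0.0978
F = 0.948 · e^(0.0978 × 11/12) = 0.948 × 1.093791 = 1.0369
Value of long forward = (F − K)·e^(−rT) = (1.0369 − 1.138) · e^(−0.0724·11/12)
= -0.1011 × 0.935788 = -0.095

-$0.095 per pound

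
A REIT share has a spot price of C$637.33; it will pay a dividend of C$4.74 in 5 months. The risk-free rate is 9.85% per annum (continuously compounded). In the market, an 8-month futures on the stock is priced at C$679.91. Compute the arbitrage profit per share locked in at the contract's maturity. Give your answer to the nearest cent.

C$4.18 per share

PV(dividends) I = 4.74·e^(−0.0985·5/12) = 4.5494
Fair futures F* = (S − I)·e^(rT) = (637.33 − 4.5494)·e^0.065667 = 632.7806 × 1.067871 = 675.7281
Market C$679.91 > fair 675.7281: forward overpriced → cash-and-carry (borrow at r, buy the stock and collect the dividends, short the forward).
Profit at T = |F_mkt − F*| = |679.91 − 675.7281| = C$4.18 per share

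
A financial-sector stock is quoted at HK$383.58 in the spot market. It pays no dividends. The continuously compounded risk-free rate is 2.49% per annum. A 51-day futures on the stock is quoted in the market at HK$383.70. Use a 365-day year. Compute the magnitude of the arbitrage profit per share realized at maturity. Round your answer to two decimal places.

HK$1.22 per share

Fair futures: F* = S·e^(carry·T), with carry = r = 0.0249
F* = 383.58 · e^(0.0249 × 51/365) = 383.58 · e^0.003479 = 383.58 × 1.003485 = HK$384.9168
Market HK$383.70 < fair HK$384.9168: forward underpriced → reverse cash-and-carry (short spot, go long the forward).
At maturity, profit = |F_mkt − F*| = |383.70 − 384.9168| = HK$1.22 per share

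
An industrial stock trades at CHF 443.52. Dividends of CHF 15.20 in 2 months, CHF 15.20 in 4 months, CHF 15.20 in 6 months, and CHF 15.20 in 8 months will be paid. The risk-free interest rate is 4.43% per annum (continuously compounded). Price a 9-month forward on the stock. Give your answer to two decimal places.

CHF 396.80

PV(dividends) I = 15.20·e^(−0.0443·2/12) + 15.20·e^(−0.0443·4/12) + 15.20·e^(−0.0443·6/12) + 15.20·e^(−0.0443·8/12)
I = 15.0882 + 14.9772 + 14.8670 + 14.7577 = 59.6901
F = (S − I)·e^(rT) = (443.52 − 59.6901) · e^(0.0443·9/12)
= 383.8299 · e^0.033225 = 383.8299 × 1.033783 = CHF 396.80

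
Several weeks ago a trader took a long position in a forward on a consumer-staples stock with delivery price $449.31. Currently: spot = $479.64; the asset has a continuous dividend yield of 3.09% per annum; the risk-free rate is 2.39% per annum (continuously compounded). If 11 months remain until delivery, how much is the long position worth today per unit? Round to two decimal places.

$26.67

Current fair forward for the remaining 11 months: F = S·e^((r − q)·T), (r − q) = 0.0239 − 0.0309 = -0.0070
F = 479.64 · e^(-0.0070 × 11/12) = 479.64 × 0.993604 = 476.5722
Value of long forward = (F − K)·e^(−rT) = (476.5722 − 449.31) · e^(−0.0239·11/12)
= 27.2622 × 0.978330 = 26.67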